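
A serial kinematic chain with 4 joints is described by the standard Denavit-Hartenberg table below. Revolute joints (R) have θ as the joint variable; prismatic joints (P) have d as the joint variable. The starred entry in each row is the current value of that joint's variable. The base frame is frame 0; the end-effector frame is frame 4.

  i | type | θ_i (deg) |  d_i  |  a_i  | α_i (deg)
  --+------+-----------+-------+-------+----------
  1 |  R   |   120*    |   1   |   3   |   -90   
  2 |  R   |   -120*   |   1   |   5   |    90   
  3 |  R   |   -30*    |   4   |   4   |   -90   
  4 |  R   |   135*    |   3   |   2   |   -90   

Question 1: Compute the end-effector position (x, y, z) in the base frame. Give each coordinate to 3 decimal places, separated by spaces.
after link 1: o_1 = (-1.5000, 2.5981, 1.0000)
after link 2: o_2 = (-1.1160, -0.0670, 5.3301)
after link 3: o_3 = (3.2141, -3.5670, 6.3301)
after link 4: o_4 = (-0.1918, -4.2781, 7.2756)

-0.192 -4.278 7.276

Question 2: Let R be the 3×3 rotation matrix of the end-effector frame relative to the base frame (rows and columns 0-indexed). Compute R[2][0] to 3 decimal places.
-0.177

End-effector x-axis (col 0 of R) = (-0.7655,0.6187,-0.1768)
R[2][0] = -0.1768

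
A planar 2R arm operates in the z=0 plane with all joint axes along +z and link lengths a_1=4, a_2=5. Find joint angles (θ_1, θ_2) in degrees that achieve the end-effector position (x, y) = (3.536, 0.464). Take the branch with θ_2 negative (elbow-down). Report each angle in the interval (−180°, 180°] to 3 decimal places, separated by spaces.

89.987 -134.994

cos θ_2 = (12.7186−4²−5²)/(2·4·5) = -0.7070; θ_2 = -134.9942° (elbow-down)
β = atan2(0.4640,3.5360) = 7.4757°; ψ = atan2(-3.5359,0.4648) = -82.5109°
θ_1 = β − ψ = 89.9866°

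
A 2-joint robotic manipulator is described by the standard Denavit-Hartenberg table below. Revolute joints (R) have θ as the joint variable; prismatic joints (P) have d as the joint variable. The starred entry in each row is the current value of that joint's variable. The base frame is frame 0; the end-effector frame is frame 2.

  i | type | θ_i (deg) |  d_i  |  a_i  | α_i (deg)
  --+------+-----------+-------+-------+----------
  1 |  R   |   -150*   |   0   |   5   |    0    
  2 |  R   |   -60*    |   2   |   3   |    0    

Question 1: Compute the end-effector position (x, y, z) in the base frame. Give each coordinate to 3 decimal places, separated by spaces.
after link 1: o_1 = (-4.3301, -2.5000, 0.0000)
after link 2: o_2 = (-6.9282, -1.0000, 2.0000)

-6.928 -1.000 2.000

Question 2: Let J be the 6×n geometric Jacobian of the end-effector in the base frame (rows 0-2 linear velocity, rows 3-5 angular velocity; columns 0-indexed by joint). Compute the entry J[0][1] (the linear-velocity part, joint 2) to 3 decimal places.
axis z_1 = (0.0000,0.0000,1.0000); lever o_n−o_1 = (-2.5981,1.5000,2.0000)
cross product → J_v[:, 1] = (-1.5000,-2.5981,0.0000)
J_ω[:, 1] = z_1
entry J[0][1] = -1.5000

-1.500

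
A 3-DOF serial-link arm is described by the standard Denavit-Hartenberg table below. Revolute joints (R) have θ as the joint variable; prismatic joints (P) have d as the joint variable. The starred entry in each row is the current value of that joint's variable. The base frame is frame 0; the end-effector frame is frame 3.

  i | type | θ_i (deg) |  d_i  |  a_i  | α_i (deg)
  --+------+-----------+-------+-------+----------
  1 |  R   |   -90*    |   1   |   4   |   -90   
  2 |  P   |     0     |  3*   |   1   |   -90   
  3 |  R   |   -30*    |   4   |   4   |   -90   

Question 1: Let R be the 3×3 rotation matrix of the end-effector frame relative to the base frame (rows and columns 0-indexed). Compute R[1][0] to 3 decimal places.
End-effector x-axis (col 0 of R) = (0.5000,-0.8660,0.0000)
R[1][0] = -0.8660

-0.866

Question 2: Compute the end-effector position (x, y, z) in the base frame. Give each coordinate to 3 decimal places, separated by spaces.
after link 1: o_1 = (0.0000, -4.0000, 1.0000)
after link 2: o_2 = (3.0000, -5.0000, 1.0000)
after link 3: o_3 = (5.0000, -8.4641, -3.0000)

5.000 -8.464 -3.000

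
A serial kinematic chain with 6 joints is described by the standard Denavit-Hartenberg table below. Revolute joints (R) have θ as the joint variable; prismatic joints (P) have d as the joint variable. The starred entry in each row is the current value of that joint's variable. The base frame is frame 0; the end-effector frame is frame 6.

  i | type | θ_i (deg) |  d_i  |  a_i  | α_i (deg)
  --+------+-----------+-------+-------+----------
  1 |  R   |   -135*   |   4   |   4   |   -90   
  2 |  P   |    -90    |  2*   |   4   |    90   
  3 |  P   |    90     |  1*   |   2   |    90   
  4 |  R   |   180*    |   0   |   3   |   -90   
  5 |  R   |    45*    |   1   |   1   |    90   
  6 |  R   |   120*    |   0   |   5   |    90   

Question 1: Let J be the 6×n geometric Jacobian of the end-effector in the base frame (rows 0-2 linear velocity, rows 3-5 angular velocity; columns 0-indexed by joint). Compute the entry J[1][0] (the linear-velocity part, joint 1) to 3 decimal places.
-4.433

axis z_0 = ẑ; lever o_n−o_0 = (-4.4332,-7.3474,9.0607)
cross product → J_v[:, 0] = (7.3474,-4.4332,0.0000)
J_ω[:, 0] = z_0
entry J[1][0] = -4.4332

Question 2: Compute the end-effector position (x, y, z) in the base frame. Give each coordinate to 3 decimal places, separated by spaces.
-4.433 -7.347 9.061

after link 1: o_1 = (-2.8284, -2.8284, 4.0000)
after link 2: o_2 = (-1.4142, -4.2426, 8.0000)
after link 3: o_3 = (0.7071, -4.9497, 8.0000)
after link 4: o_4 = (-1.4142, -2.8284, 8.0000)
after link 5: o_5 = (-2.6213, -3.0355, 7.2929)
after link 6: o_6 = (-4.4332, -7.3474, 9.0607)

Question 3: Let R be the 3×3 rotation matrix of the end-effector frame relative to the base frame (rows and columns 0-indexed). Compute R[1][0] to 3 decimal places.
-0.862

End-effector x-axis (col 0 of R) = (-0.3624,-0.8624,0.3536)
R[1][0] = -0.8624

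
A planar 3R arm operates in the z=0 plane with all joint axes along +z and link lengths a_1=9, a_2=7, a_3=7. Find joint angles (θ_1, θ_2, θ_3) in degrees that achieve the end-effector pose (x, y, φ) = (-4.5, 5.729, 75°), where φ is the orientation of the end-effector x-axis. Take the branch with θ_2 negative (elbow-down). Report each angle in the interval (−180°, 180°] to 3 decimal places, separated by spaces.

wrist centre = target − a_3·(cos φ, sin φ) = (-6.3117, -1.0325)
cos θ_2 = (40.9040−9²−7²)/(2·9·7) = -0.7071; θ_2 = -135.0004° (elbow-down)
β = atan2(-1.0325,-6.3117) = -170.7098°; ψ = atan2(-4.9497,4.0502) = -50.7074°
θ_1 = β − ψ = -120.0023°
θ_3 = φ − θ_1 − θ_2 = -29.9973° (wrapped to (-180°,180°])

-120.002 -135.000 -29.997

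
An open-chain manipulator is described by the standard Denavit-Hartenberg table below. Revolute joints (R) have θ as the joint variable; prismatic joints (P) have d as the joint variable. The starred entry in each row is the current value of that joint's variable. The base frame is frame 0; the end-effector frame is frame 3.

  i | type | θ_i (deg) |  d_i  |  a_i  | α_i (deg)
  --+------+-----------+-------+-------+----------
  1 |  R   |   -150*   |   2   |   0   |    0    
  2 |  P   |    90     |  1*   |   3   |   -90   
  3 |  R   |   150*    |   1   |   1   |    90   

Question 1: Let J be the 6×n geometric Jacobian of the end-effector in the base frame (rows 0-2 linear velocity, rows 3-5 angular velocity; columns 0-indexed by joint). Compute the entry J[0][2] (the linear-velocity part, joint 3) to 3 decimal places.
axis z_2 = (0.8660,0.5000,0.0000); lever o_n−o_2 = (0.4330,1.2500,-0.5000)
cross product → J_v[:, 2] = (-0.2500,0.4330,0.8660)
J_ω[:, 2] = z_2
entry J[0][2] = -0.2500

-0.250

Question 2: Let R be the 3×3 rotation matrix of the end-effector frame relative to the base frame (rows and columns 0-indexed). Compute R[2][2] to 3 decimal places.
End-effector z-axis (col 2 of R) = (0.2500,-0.4330,-0.8660)
R[2][2] = -0.8660

-0.866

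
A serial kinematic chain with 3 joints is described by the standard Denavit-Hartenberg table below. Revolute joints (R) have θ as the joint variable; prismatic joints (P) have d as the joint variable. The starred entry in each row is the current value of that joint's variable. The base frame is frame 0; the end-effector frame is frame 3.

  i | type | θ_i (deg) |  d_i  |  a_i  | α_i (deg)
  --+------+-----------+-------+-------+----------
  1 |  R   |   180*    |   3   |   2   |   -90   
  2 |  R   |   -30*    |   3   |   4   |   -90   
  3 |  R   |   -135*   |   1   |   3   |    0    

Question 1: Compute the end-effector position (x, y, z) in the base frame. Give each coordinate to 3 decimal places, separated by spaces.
-4.127 -5.121 3.073

after link 1: o_1 = (-2.0000, 0.0000, 3.0000)
after link 2: o_2 = (-5.4641, -3.0000, 5.0000)
after link 3: o_3 = (-4.1270, -5.1213, 3.0733)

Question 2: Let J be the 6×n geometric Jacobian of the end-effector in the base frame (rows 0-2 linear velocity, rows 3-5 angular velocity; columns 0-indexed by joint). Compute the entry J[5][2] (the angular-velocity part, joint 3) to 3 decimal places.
axis z_2 = (-0.5000,-0.0000,-0.8660); lever o_n−o_2 = (1.3371,-2.1213,-1.9267)
cross product → J_v[:, 2] = (-1.8371,-2.1213,1.0607)
J_ω[:, 2] = z_2
entry J[5][2] = -0.8660

-0.866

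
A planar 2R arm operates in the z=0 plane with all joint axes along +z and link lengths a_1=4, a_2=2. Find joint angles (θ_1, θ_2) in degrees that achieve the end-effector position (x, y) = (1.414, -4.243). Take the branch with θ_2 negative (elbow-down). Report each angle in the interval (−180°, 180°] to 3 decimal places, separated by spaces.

cos θ_2 = (20.0024−4²−2²)/(2·4·2) = 0.0002; θ_2 = -89.9912° (elbow-down)
β = atan2(-4.2430,1.4140) = -71.5691°; ψ = atan2(-2.0000,4.0003) = -26.5633°
θ_1 = β − ψ = -45.0058°

-45.006 -89.991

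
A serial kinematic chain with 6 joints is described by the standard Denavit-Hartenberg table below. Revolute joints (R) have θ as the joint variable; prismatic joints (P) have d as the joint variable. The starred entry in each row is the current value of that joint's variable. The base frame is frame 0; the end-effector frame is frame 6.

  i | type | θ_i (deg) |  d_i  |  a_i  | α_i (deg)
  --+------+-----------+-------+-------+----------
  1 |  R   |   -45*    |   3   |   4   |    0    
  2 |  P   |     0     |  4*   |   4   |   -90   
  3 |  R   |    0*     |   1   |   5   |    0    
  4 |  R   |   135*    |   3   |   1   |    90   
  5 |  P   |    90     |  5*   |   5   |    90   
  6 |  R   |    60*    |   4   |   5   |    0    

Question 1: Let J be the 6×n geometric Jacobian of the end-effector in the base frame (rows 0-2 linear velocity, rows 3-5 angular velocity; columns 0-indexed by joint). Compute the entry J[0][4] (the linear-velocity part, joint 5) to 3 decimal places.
prismatic axis z_4 = (0.5000,-0.5000,-0.7071)
J_v[:, 4] = z_4; J_ω[:, 4] = (0,0,0)
entry J[0][4] = 0.5000

0.500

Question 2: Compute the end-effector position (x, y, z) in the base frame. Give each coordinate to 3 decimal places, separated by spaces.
after link 1: o_1 = (2.8284, -2.8284, 3.0000)
after link 2: o_2 = (5.6569, -5.6569, 7.0000)
after link 3: o_3 = (9.8995, -8.4853, 7.0000)
after link 4: o_4 = (11.5208, -5.8640, 6.2929)
after link 5: o_5 = (17.5563, -4.8284, 2.7574)
after link 6: o_6 = (19.4892, -3.2257, -3.1329)

19.489 -3.226 -3.133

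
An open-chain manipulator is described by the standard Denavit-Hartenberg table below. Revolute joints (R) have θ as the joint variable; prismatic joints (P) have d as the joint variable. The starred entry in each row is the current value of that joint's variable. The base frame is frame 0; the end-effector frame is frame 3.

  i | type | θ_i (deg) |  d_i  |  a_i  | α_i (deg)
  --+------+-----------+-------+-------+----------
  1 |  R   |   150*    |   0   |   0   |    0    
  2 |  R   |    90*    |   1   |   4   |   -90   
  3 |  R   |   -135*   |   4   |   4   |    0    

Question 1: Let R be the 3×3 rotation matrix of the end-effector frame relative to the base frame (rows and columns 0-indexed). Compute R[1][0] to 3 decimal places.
End-effector x-axis (col 0 of R) = (0.3536,0.6124,0.7071)
R[1][0] = 0.6124

0.612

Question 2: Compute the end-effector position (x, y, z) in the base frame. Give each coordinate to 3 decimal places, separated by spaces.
after link 1: o_1 = (0.0000, 0.0000, 0.0000)
after link 2: o_2 = (-2.0000, -3.4641, 1.0000)
after link 3: o_3 = (2.8783, -3.0146, 3.8284)

2.878 -3.015 3.828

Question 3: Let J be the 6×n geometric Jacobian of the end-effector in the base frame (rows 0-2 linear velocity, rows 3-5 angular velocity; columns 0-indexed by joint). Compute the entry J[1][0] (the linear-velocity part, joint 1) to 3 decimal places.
2.878

axis z_0 = ẑ; lever o_n−o_0 = (2.8783,-3.0146,3.8284)
cross product → J_v[:, 0] = (3.0146,2.8783,-0.0000)
J_ω[:, 0] = z_0
entry J[1][0] = 2.8783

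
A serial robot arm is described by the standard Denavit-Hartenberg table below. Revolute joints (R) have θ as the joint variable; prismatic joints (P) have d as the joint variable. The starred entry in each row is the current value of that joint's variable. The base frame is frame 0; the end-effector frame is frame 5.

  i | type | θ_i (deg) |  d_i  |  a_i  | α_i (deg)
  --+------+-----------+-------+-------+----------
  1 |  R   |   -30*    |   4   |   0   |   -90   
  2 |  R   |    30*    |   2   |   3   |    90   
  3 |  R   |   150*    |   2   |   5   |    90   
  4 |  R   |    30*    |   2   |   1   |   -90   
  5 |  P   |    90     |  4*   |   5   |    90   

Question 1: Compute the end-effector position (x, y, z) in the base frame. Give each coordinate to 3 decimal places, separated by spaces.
after link 1: o_1 = (0.0000, 0.0000, 4.0000)
after link 2: o_2 = (3.2500, 0.4330, 2.5000)
after link 3: o_3 = (2.1184, 3.9731, 6.3971)
after link 4: o_4 = (3.6050, 5.6148, 6.7051)
after link 5: o_5 = (1.8639, 0.4653, 10.0891)

1.864 0.465 10.089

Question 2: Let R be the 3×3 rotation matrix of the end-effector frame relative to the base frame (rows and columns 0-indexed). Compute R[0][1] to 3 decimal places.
0.575

End-effector y-axis (col 1 of R) = (0.5748,-0.6205,0.5335)
R[0][1] = 0.5748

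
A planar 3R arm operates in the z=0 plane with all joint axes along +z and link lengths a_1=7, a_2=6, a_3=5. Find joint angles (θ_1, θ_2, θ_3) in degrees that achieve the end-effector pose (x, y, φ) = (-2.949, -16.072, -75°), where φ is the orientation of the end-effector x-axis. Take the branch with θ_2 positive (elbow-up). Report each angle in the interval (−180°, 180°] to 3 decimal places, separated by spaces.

wrist centre = target − a_3·(cos φ, sin φ) = (-4.2431, -11.2424)
cos θ_2 = (144.3948−7²−6²)/(2·7·6) = 0.7071; θ_2 = 45.0021° (elbow-up)
β = atan2(-11.2424,-4.2431) = -110.6775°; ψ = atan2(4.2428,11.2425) = 20.6760°
θ_1 = β − ψ = -131.3535°
θ_3 = φ − θ_1 − θ_2 = 11.3514° (wrapped to (-180°,180°])

-131.354 45.002 11.351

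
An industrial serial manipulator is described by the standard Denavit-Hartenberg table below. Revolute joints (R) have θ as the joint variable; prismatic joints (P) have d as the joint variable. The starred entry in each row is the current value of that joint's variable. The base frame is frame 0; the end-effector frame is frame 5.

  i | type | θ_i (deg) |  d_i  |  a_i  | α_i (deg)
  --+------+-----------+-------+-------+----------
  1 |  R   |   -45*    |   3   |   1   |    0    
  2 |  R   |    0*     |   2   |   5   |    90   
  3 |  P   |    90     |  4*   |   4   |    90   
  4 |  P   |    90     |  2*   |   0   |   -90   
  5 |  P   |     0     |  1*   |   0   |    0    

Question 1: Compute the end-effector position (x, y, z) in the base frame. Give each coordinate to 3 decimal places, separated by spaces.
2.828 -8.485 8.000

after link 1: o_1 = (0.7071, -0.7071, 3.0000)
after link 2: o_2 = (4.2426, -4.2426, 5.0000)
after link 3: o_3 = (1.4142, -7.0711, 9.0000)
after link 4: o_4 = (2.8284, -8.4853, 9.0000)
after link 5: o_5 = (2.8284, -8.4853, 8.0000)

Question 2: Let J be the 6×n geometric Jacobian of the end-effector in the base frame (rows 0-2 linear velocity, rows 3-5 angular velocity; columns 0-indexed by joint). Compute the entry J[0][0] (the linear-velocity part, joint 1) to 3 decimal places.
axis z_0 = ẑ; lever o_n−o_0 = (2.8284,-8.4853,8.0000)
cross product → J_v[:, 0] = (8.4853,2.8284,-0.0000)
J_ω[:, 0] = z_0
entry J[0][0] = 8.4853

8.485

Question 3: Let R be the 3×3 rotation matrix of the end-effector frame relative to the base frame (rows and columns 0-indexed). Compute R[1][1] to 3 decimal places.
End-effector y-axis (col 1 of R) = (-0.7071,0.7071,0.0000)
R[1][1] = 0.7071

0.707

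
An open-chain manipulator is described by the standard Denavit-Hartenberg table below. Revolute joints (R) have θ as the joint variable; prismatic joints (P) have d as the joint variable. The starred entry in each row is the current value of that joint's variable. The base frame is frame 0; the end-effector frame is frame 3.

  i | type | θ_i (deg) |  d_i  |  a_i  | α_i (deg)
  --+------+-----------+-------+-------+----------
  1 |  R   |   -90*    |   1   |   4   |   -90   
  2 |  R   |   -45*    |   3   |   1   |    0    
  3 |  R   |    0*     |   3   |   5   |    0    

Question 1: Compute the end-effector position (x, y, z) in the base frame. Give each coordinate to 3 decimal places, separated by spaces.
after link 1: o_1 = (0.0000, -4.0000, 1.0000)
after link 2: o_2 = (3.0000, -4.7071, 1.7071)
after link 3: o_3 = (6.0000, -8.2426, 5.2426)

6.000 -8.243 5.243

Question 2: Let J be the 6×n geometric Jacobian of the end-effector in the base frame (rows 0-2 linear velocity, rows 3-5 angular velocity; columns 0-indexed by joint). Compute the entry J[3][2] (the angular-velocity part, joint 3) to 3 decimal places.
1.000

axis z_2 = (1.0000,0.0000,0.0000); lever o_n−o_2 = (3.0000,-3.5355,3.5355)
cross product → J_v[:, 2] = (0.0000,-3.5355,-3.5355)
J_ω[:, 2] = z_2
entry J[3][2] = 1.0000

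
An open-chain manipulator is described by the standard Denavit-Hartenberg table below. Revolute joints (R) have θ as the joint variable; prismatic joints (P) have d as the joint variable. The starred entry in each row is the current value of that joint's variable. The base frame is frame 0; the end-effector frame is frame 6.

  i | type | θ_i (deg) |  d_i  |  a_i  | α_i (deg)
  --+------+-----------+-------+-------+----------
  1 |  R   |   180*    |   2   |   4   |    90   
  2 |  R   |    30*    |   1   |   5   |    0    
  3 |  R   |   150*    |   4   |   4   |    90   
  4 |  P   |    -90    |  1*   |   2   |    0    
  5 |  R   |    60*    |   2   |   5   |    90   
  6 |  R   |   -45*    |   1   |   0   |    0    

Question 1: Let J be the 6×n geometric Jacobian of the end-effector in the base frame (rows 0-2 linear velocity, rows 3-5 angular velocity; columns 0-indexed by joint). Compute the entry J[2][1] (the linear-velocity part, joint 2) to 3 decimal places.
axis z_1 = (0.0000,1.0000,0.0000); lever o_n−o_1 = (3.5000,-0.3660,5.5000)
cross product → J_v[:, 1] = (5.5000,-0.0000,-3.5000)
J_ω[:, 1] = z_1
entry J[2][1] = -3.5000

-3.500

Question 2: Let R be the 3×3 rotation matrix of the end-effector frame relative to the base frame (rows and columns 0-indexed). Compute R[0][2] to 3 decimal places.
End-effector z-axis (col 2 of R) = (-0.5000,-0.8660,0.0000)
R[0][2] = -0.5000

-0.500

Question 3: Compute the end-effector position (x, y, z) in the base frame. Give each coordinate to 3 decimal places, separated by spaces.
-0.500 -0.366 7.500

after link 1: o_1 = (-4.0000, 0.0000, 2.0000)
after link 2: o_2 = (-8.3301, 1.0000, 4.5000)
after link 3: o_3 = (-4.3301, 5.0000, 4.5000)
after link 4: o_4 = (-4.3301, 3.0000, 5.5000)
after link 5: o_5 = (0.0000, 0.5000, 7.5000)
after link 6: o_6 = (-0.5000, -0.3660, 7.5000)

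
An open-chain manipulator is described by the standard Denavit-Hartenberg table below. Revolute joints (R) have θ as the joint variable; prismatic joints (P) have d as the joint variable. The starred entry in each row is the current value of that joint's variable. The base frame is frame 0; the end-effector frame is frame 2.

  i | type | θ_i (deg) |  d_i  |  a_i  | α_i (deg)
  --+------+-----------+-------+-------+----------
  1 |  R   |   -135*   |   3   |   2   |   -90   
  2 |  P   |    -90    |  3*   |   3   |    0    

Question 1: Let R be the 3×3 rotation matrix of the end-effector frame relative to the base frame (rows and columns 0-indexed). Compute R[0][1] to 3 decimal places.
End-effector y-axis (col 1 of R) = (-0.7071,-0.7071,-0.0000)
R[0][1] = -0.7071

-0.707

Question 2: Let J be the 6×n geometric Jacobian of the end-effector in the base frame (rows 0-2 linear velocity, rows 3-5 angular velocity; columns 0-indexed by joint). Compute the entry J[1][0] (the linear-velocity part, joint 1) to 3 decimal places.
axis z_0 = ẑ; lever o_n−o_0 = (0.7071,-3.5355,6.0000)
cross product → J_v[:, 0] = (3.5355,0.7071,-0.0000)
J_ω[:, 0] = z_0
entry J[1][0] = 0.7071

0.707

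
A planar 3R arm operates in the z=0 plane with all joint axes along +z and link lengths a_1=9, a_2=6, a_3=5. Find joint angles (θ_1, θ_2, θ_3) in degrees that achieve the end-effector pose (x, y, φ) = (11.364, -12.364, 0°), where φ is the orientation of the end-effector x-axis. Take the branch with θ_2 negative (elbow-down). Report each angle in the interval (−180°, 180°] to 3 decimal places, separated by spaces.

wrist centre = target − a_3·(cos φ, sin φ) = (6.3640, -12.3640)
cos θ_2 = (193.3690−9²−6²)/(2·9·6) = 0.7071; θ_2 = -44.9989° (elbow-down)
β = atan2(-12.3640,6.3640) = -62.7642°; ψ = atan2(-4.2426,13.2427) = -17.7639°
θ_1 = β − ψ = -45.0004°
θ_3 = φ − θ_1 − θ_2 = 89.9993° (wrapped to (-180°,180°])

-45.000 -44.999 89.999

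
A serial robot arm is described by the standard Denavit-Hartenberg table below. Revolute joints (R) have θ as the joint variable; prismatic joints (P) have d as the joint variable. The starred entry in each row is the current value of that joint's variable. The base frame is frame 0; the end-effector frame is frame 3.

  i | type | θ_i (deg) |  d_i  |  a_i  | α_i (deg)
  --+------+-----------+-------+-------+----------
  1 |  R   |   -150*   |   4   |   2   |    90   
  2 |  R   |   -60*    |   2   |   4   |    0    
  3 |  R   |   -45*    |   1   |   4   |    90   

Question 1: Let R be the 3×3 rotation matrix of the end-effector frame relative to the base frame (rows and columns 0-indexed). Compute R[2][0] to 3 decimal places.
End-effector x-axis (col 0 of R) = (0.2241,0.1294,-0.9659)
R[2][0] = -0.9659

-0.966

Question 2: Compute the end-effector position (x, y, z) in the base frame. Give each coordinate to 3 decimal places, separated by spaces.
-4.068 1.116 -3.328

after link 1: o_1 = (-1.7321, -1.0000, 4.0000)
after link 2: o_2 = (-4.4641, -0.2679, 0.5359)
after link 3: o_3 = (-4.0675, 1.1157, -3.3278)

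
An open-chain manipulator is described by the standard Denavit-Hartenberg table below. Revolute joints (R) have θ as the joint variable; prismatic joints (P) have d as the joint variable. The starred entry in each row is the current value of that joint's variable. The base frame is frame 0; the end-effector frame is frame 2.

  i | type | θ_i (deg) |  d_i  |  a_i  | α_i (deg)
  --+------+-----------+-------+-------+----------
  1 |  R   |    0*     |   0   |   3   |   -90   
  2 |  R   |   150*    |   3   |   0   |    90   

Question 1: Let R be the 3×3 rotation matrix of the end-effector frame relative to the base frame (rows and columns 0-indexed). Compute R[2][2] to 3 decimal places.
End-effector z-axis (col 2 of R) = (0.5000,0.0000,-0.8660)
R[2][2] = -0.8660

-0.866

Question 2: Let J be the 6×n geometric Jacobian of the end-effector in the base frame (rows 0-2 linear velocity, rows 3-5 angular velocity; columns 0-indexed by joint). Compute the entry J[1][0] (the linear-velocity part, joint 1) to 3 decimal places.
axis z_0 = ẑ; lever o_n−o_0 = (3.0000,3.0000,0.0000)
cross product → J_v[:, 0] = (-3.0000,3.0000,0.0000)
J_ω[:, 0] = z_0
entry J[1][0] = 3.0000

3.000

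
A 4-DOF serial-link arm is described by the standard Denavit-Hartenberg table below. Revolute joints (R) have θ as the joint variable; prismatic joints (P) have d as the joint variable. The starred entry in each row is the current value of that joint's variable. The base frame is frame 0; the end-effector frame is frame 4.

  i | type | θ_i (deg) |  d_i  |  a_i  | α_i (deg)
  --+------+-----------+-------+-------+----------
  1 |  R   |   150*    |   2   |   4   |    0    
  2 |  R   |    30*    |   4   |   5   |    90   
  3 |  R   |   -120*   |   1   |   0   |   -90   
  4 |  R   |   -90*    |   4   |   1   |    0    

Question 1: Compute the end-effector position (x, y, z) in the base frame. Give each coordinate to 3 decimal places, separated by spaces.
after link 1: o_1 = (-3.4641, 2.0000, 2.0000)
after link 2: o_2 = (-8.4641, 2.0000, 6.0000)
after link 3: o_3 = (-8.4641, 3.0000, 6.0000)
after link 4: o_4 = (-11.9282, 4.0000, 4.0000)

-11.928 4.000 4.000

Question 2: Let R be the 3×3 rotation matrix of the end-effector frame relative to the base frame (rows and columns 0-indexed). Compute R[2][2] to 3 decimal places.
-0.500

End-effector z-axis (col 2 of R) = (-0.8660,0.0000,-0.5000)
R[2][2] = -0.5000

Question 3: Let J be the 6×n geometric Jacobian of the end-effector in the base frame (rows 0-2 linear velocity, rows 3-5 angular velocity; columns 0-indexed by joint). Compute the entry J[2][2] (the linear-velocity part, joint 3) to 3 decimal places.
3.464

axis z_2 = (0.0000,1.0000,0.0000); lever o_n−o_2 = (-3.4641,2.0000,-2.0000)
cross product → J_v[:, 2] = (-2.0000,-0.0000,3.4641)
J_ω[:, 2] = z_2
entry J[2][2] = 3.4641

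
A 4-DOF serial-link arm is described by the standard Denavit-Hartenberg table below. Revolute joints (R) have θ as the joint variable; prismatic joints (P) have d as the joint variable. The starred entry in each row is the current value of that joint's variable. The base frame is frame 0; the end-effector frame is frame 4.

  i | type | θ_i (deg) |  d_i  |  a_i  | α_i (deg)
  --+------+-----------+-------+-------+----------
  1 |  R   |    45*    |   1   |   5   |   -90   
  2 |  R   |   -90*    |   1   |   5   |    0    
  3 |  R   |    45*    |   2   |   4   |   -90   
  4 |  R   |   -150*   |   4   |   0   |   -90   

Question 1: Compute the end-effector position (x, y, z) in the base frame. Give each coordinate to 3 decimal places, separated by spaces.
5.414 9.657 6.000

after link 1: o_1 = (3.5355, 3.5355, 1.0000)
after link 2: o_2 = (2.8284, 4.2426, 6.0000)
after link 3: o_3 = (3.4142, 7.6569, 8.8284)
after link 4: o_4 = (5.4142, 9.6569, 6.0000)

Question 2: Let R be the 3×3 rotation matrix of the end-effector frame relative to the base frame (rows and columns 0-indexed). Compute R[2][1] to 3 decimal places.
End-effector y-axis (col 1 of R) = (-0.5000,-0.5000,0.7071)
R[2][1] = 0.7071

0.707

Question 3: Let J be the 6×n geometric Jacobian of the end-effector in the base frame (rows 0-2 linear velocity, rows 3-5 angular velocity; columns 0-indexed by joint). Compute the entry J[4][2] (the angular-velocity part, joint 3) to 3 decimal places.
0.707

axis z_2 = (-0.7071,0.7071,0.0000); lever o_n−o_2 = (2.5858,5.4142,0.0000)
cross product → J_v[:, 2] = (-0.0000,0.0000,-5.6569)
J_ω[:, 2] = z_2
entry J[4][2] = 0.7071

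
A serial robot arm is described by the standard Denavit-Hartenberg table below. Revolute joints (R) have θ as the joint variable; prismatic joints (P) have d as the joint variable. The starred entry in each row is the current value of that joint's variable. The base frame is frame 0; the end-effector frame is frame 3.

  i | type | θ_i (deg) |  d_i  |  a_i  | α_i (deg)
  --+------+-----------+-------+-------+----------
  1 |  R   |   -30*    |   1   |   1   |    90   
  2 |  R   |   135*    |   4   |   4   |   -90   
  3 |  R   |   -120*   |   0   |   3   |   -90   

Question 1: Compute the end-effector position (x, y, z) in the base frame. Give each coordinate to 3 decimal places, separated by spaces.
after link 1: o_1 = (0.8660, -0.5000, 1.0000)
after link 2: o_2 = (-3.5835, -2.5499, 3.8284)
after link 3: o_3 = (-3.9639, -5.3302, 2.7678)

-3.964 -5.330 2.768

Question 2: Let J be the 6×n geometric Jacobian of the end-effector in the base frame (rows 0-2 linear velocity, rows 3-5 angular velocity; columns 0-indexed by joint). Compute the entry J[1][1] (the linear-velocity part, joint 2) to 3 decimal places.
0.884

axis z_1 = (-0.5000,-0.8660,0.0000); lever o_n−o_1 = (-4.8300,-4.8302,1.7678)
cross product → J_v[:, 1] = (-1.5309,0.8839,-1.7678)
J_ω[:, 1] = z_1
entry J[1][1] = 0.8839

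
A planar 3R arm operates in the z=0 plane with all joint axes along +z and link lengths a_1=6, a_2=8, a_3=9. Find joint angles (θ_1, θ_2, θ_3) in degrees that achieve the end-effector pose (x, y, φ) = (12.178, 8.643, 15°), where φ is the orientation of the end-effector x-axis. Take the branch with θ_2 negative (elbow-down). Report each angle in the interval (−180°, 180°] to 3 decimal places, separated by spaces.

wrist centre = target − a_3·(cos φ, sin φ) = (3.4847, 6.3136)
cos θ_2 = (52.0048−6²−8²)/(2·6·8) = -0.4999; θ_2 = -119.9967° (elbow-down)
β = atan2(6.3136,3.4847) = 61.1045°; ψ = atan2(-6.9284,2.0004) = -73.8953°
θ_1 = β − ψ = 134.9998°
θ_3 = φ − θ_1 − θ_2 = -0.0031° (wrapped to (-180°,180°])

135.000 -119.997 -0.003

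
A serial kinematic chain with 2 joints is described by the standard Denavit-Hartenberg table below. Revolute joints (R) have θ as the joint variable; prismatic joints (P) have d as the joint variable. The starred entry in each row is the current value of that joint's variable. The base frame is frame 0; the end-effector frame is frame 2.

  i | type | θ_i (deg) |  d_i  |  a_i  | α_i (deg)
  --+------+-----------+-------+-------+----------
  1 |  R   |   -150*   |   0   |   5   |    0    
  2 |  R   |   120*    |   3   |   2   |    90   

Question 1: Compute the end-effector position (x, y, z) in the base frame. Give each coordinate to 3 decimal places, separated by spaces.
-2.598 -3.500 3.000

after link 1: o_1 = (-4.3301, -2.5000, 0.0000)
after link 2: o_2 = (-2.5981, -3.5000, 3.0000)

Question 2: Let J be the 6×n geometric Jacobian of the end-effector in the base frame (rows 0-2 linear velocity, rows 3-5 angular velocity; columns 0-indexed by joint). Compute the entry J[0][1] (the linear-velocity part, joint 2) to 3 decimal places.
1.000

axis z_1 = (0.0000,0.0000,1.0000); lever o_n−o_1 = (1.7321,-1.0000,3.0000)
cross product → J_v[:, 1] = (1.0000,1.7321,-0.0000)
J_ω[:, 1] = z_1
entry J[0][1] = 1.0000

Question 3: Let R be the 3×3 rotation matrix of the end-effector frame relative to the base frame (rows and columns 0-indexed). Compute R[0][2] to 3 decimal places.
-0.500

End-effector z-axis (col 2 of R) = (-0.5000,-0.8660,0.0000)
R[0][2] = -0.5000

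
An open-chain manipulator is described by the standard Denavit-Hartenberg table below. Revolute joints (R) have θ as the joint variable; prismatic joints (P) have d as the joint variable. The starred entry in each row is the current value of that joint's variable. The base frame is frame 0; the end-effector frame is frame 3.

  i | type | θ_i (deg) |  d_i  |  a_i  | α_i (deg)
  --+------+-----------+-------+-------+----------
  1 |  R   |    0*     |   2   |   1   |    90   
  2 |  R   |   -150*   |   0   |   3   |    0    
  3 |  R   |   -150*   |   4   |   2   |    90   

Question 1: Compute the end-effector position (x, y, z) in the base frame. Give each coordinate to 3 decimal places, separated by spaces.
-0.598 -4.000 2.232

after link 1: o_1 = (1.0000, 0.0000, 2.0000)
after link 2: o_2 = (-1.5981, -0.0000, 0.5000)
after link 3: o_3 = (-0.5981, -4.0000, 2.2321)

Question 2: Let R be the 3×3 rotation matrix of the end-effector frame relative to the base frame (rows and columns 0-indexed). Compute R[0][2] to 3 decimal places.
End-effector z-axis (col 2 of R) = (0.8660,-0.0000,-0.5000)
R[0][2] = 0.8660

0.866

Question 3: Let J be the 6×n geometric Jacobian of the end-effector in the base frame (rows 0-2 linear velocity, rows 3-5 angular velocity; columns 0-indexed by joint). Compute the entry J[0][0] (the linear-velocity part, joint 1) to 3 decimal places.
axis z_0 = ẑ; lever o_n−o_0 = (-0.5981,-4.0000,2.2321)
cross product → J_v[:, 0] = (4.0000,-0.5981,0.0000)
J_ω[:, 0] = z_0
entry J[0][0] = 4.0000

4.000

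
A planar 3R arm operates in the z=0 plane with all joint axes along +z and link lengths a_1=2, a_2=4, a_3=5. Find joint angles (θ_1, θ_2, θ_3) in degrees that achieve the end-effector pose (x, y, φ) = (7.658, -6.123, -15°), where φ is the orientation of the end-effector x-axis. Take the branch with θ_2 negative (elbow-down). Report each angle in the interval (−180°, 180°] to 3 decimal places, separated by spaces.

wrist centre = target − a_3·(cos φ, sin φ) = (2.8284, -4.8289)
cos θ_2 = (31.3180−2²−4²)/(2·2·4) = 0.7074; θ_2 = -44.9782° (elbow-down)
β = atan2(-4.8289,2.8284) = -59.6418°; ψ = atan2(-2.8274,4.8295) = -30.3461°
θ_1 = β − ψ = -29.2956°
θ_3 = φ − θ_1 − θ_2 = 59.2739° (wrapped to (-180°,180°])

-29.296 -44.978 59.274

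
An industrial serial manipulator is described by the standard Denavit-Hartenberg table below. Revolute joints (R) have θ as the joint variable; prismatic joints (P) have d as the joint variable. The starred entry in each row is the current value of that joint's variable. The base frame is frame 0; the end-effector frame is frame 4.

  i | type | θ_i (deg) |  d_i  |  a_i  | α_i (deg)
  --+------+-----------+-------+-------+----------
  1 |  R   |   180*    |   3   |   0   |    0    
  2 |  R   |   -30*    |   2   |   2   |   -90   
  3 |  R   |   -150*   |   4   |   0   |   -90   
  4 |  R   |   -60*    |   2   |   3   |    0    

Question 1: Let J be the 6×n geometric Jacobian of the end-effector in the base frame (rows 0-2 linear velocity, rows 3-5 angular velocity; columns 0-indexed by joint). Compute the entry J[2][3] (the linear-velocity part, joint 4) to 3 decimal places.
axis z_3 = (-0.4330,0.2500,0.8660); lever o_n−o_3 = (-1.0401,-2.3995,2.4821)
cross product → J_v[:, 3] = (2.6986,0.1740,1.2990)
J_ω[:, 3] = z_3
entry J[2][3] = 1.2990

1.299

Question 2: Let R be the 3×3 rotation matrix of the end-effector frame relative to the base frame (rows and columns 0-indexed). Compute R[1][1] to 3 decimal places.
End-effector y-axis (col 1 of R) = (0.8995,0.0580,0.4330)
R[1][1] = 0.0580

0.058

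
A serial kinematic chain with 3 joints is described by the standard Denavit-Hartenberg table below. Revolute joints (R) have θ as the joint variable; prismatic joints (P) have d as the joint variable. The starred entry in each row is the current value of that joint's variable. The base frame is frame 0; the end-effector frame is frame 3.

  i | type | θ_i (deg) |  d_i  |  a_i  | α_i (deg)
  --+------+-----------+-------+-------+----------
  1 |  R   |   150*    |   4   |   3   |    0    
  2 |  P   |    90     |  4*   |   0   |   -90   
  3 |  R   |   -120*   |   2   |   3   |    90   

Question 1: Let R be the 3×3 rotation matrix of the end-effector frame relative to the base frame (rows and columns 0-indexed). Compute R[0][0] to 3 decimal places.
End-effector x-axis (col 0 of R) = (0.2500,0.4330,0.8660)
R[0][0] = 0.2500

0.250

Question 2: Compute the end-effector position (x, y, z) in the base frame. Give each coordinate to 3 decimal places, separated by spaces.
after link 1: o_1 = (-2.5981, 1.5000, 4.0000)
after link 2: o_2 = (-2.5981, 1.5000, 8.0000)
after link 3: o_3 = (-0.1160, 1.7990, 10.5981)

-0.116 1.799 10.598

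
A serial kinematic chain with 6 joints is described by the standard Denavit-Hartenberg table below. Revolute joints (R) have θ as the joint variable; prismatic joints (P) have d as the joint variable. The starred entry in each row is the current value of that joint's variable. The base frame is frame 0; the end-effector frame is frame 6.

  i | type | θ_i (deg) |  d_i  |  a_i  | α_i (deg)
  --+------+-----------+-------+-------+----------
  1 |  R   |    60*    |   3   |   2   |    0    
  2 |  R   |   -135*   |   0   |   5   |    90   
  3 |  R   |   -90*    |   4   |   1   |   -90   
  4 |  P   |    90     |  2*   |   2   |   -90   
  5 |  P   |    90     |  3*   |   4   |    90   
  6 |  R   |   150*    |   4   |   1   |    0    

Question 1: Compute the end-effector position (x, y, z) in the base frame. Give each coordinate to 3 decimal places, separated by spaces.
after link 1: o_1 = (1.0000, 1.7321, 3.0000)
after link 2: o_2 = (2.2941, -3.0976, 3.0000)
after link 3: o_3 = (-1.5696, -4.1329, 2.0000)
after link 4: o_4 = (0.8799, -5.5471, 2.0000)
after link 5: o_5 = (-0.1554, -1.6834, 5.0000)
after link 6: o_6 = (3.9325, -1.4846, 5.5000)

3.932 -1.485 5.500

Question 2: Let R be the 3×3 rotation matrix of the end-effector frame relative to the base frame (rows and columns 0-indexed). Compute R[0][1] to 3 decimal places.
End-effector y-axis (col 1 of R) = (0.1294,-0.4830,-0.8660)
R[0][1] = 0.1294

0.129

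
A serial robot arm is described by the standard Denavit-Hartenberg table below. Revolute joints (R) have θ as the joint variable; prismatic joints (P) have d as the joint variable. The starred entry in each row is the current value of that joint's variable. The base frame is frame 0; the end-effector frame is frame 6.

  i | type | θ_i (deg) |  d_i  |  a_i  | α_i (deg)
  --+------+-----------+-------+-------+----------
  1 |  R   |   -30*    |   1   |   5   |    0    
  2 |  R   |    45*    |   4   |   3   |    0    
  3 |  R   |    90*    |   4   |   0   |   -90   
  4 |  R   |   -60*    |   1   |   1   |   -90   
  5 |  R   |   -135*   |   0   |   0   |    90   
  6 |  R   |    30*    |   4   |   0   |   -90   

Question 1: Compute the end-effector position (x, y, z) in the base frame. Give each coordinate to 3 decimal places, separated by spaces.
9.231 -2.133 7.417

after link 1: o_1 = (4.3301, -2.5000, 1.0000)
after link 2: o_2 = (7.2279, -1.7235, 5.0000)
after link 3: o_3 = (7.2279, -1.7235, 9.0000)
after link 4: o_4 = (6.1326, -1.4994, 9.8660)
after link 5: o_5 = (6.1326, -1.4994, 9.8660)
after link 6: o_6 = (9.2306, -2.1334, 7.4165)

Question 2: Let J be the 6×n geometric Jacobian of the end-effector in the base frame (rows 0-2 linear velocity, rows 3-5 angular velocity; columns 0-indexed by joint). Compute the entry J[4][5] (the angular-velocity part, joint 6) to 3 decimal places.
axis z_5 = (0.7745,-0.1585,-0.6124); lever o_n−o_5 = (3.0981,-0.6340,-2.4495)
cross product → J_v[:, 5] = (-0.0000,-0.0000,0.0000)
J_ω[:, 5] = z_5
entry J[4][5] = -0.1585

-0.158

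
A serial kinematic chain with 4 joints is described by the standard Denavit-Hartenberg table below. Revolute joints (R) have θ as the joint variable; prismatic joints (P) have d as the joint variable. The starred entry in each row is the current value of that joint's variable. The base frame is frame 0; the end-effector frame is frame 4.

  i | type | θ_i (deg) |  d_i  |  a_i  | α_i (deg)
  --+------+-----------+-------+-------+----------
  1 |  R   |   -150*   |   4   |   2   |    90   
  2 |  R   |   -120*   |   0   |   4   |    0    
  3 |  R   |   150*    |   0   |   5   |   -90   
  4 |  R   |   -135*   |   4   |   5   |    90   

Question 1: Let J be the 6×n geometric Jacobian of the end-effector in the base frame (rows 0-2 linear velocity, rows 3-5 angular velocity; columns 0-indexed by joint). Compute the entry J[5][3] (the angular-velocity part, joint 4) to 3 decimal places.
axis z_3 = (0.4330,0.2500,0.8660); lever o_n−o_3 = (2.6159,5.5928,1.6963)
cross product → J_v[:, 3] = (-4.4194,1.5309,1.7678)
J_ω[:, 3] = z_3
entry J[5][3] = 0.8660

0.866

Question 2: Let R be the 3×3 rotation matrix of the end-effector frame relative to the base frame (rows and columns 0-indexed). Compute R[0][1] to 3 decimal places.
0.433

End-effector y-axis (col 1 of R) = (0.4330,0.2500,0.8660)
R[0][1] = 0.4330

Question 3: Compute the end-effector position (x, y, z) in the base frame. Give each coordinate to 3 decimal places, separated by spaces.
-1.134 3.428 4.732

after link 1: o_1 = (-1.7321, -1.0000, 4.0000)
after link 2: o_2 = (-0.0000, -0.0000, 0.5359)
after link 3: o_3 = (-3.7500, -2.1651, 3.0359)
after link 4: o_4 = (-1.1341, 3.4277, 4.7322)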